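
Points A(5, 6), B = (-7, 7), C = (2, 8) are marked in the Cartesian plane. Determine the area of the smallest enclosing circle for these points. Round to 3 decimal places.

113.883

Side lengths²: AB² = 145, AC² = 13, BC² = 82.
Since AB² = 145 ≥ 82 + 13 = 95, the angle opposite AB is not acute, so the smallest enclosing circle has AB as diameter.
Centre = midpoint of AB = (-1, 6.5), r² = 145/4 = 36.25.
Area = π·r² = π·36.25 ≈ 113.883.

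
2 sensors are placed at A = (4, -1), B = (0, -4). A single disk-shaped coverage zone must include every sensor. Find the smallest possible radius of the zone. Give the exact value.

The smallest circle enclosing two points has them as diameter endpoints.
Centre = midpoint = (2, -2.5); r² = |AB|²/4 = 25/4 = 6.25.
r = √(6.25) = 2.5.

2.5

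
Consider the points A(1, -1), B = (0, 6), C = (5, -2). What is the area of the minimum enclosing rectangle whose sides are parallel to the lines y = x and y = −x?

In coordinates u = x + y, v = x − y the rectangle is axis-aligned; the map (x,y)→(u,v) scales areas by 2.
u-values: 0, 6, 3; range = 6 − 0 = 6.
v-values: 2, -6, 7; range = 7 − (-6) = 13.
Area = (6 × 13) / 2 = 39.

39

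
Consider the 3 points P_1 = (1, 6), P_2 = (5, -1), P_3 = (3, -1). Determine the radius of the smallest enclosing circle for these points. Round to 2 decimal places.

4.03

Side lengths²: P_1P_2² = 65, P_1P_3² = 53, P_2P_3² = 4.
Since P_1P_2² = 65 ≥ 53 + 4 = 57, the angle opposite P_1P_2 is not acute, so the smallest enclosing circle has P_1P_2 as diameter.
Centre = midpoint of P_1P_2 = (3, 2.5), r² = 65/4 = 16.25.
r = √(16.25) ≈ 4.03.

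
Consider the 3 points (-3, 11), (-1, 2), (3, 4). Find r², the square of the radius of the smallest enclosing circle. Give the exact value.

22.578125

Call the three points A, B, C in the order given.
Side lengths²: AB² = 85, AC² = 85, BC² = 20.
Since AC² = 85 < 85 + 20 = 105, the triangle is acute, so the smallest enclosing circle is the circumcircle.
Circumcentre = (-0.875, 6.75), r² = 22.578125.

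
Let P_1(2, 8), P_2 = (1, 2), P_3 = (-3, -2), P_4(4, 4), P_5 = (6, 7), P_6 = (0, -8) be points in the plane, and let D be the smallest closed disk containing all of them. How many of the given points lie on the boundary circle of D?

The minimum enclosing circle is determined by three boundary points: P_1, P_5, P_6.
Their circumcentre is (23/11, -3/22) with r² = 32045/484.
The farthest remaining point P_3 is at distance² 14225/484 ≤ 32045/484.
The points at distance exactly r from the centre are P_1, P_5, P_6 — 3 points.

3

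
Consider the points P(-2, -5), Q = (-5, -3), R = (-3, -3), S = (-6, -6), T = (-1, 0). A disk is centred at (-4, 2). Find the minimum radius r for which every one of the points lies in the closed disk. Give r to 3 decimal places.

The required radius is the distance from (-4, 2) to the farthest point.
Squared distances: 53, 26, 26, 68, 13.
Maximum is 68, attained at S.
r = √68 ≈ 8.246.

8.246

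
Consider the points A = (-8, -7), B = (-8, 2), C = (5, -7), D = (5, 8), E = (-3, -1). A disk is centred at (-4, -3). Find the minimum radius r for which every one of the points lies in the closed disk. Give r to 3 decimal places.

14.213

The required radius is the distance from (-4, -3) to the farthest point.
Squared distances: 32, 41, 97, 202, 5.
Maximum is 202, attained at D.
r = √202 ≈ 14.213.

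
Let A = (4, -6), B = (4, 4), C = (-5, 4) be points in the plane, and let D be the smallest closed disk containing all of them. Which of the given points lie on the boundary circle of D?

Side lengths²: AB² = 100, AC² = 181, BC² = 81.
Since AC² = 181 ≥ 100 + 81 = 181, the angle opposite AC is not acute, so the smallest enclosing circle has AC as diameter.
Centre = midpoint of AC = (-0.5, -1), r² = 181/4 = 45.25.
The points at distance exactly r from the centre are A, B, C — 3 points.

A, B, C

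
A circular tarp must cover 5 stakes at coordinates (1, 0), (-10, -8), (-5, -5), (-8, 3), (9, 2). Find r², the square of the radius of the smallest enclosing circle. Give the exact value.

The minimum enclosing circle of a finite set is fixed by two of the points (as a diameter) or three (as a circumcircle).
The farthest pair is (-10, -8)–(9, 2) with squared distance 461. The circle on this segment as diameter has centre (-0.5, -3) and r² = 461/4 = 115.25.
Check (1, 0): distance² to centre = 11.25 ≤ 115.25, so it lies inside.
All remaining points lie in this disk, and no smaller disk contains both endpoints, so this is the minimum enclosing circle.

115.25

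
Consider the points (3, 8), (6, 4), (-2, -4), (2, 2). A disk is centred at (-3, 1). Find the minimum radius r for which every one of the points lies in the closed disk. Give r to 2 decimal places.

The required radius is the distance from (-3, 1) to the farthest point.
Squared distances: 85, 90, 26, 26.
Maximum is 90, attained at (6, 4).
r = √90 ≈ 9.49.

9.49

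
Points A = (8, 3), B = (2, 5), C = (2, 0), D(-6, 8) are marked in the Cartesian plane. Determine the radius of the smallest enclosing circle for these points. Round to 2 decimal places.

The minimum enclosing circle of a finite set is fixed by two of the points (as a diameter) or three (as a circumcircle).
The farthest pair is A–D with squared distance 221. The circle on this segment as diameter has centre (1, 5.5) and r² = 221/4 = 55.25.
Check B: distance² to centre = 1.25 ≤ 55.25, so it lies inside.
All remaining points lie in this disk, and no smaller disk contains both endpoints, so this is the minimum enclosing circle.
r = √(55.25) ≈ 7.43.

7.43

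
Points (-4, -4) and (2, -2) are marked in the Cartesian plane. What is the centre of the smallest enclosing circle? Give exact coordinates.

(-1, -3)

The smallest circle enclosing two points has them as diameter endpoints.
Centre = midpoint = (-1, -3); r² = |(-4, -4)−(2, -2)|²/4 = 40/4 = 10.
Centre = (-1, -3).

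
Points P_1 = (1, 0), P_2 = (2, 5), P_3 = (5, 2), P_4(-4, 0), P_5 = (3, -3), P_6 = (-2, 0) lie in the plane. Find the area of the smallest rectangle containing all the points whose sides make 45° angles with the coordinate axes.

55

In coordinates u = x + y, v = x − y the rectangle is axis-aligned; the map (x,y)→(u,v) scales areas by 2.
u-values: 1, 7, 7, -4, 0, -2; range = 7 − (-4) = 11.
v-values: 1, -3, 3, -4, 6, -2; range = 6 − (-4) = 10.
Area = (11 × 10) / 2 = 55.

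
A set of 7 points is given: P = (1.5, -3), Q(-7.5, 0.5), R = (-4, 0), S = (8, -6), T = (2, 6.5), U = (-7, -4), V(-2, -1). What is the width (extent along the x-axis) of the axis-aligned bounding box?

max x = 8, min x = -7.5, so width = 15.5.

15.5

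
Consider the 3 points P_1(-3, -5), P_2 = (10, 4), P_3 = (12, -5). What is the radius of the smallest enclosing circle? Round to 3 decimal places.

8.099

Side lengths²: P_1P_2² = 250, P_1P_3² = 225, P_2P_3² = 85.
Since P_1P_2² = 250 < 225 + 85 = 310, the triangle is acute, so the smallest enclosing circle is the circumcircle.
Circumcentre = (4.5, -35/18), r² = 10625/162.
r = √(10625/162) ≈ 8.099.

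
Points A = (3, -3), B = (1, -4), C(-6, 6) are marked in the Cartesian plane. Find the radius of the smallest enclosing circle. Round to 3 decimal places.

6.364

Side lengths²: AB² = 5, AC² = 162, BC² = 149.
Since AC² = 162 ≥ 149 + 5 = 154, the angle opposite AC is not acute, so the smallest enclosing circle has AC as diameter.
Centre = midpoint of AC = (-1.5, 1.5), r² = 162/4 = 40.5.
r = √(40.5) ≈ 6.364.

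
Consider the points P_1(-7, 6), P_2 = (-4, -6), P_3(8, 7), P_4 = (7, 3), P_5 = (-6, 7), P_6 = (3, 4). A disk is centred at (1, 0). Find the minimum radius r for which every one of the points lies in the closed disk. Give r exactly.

The required radius is the distance from (1, 0) to the farthest point.
Squared distances: 100, 61, 98, 45, 98, 20.
Maximum is 100, attained at P_1.
r = √100 = 10.

10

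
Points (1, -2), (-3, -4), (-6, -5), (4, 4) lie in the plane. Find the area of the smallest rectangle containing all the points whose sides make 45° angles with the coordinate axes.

In coordinates u = x + y, v = x − y the rectangle is axis-aligned; the map (x,y)→(u,v) scales areas by 2.
u-values: -1, -7, -11, 8; range = 8 − (-11) = 19.
v-values: 3, 1, -1, 0; range = 3 − (-1) = 4.
Area = (19 × 4) / 2 = 38.

38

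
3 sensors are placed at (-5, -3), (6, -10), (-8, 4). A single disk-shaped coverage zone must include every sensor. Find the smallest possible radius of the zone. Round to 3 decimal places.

Call the three points A, B, C in the order given.
Side lengths²: AB² = 170, AC² = 58, BC² = 392.
Since BC² = 392 ≥ 170 + 58 = 228, the angle opposite BC is not acute, so the smallest enclosing circle has BC as diameter.
Centre = midpoint of BC = (-1, -3), r² = 392/4 = 98.
r = √98 ≈ 9.899.

9.899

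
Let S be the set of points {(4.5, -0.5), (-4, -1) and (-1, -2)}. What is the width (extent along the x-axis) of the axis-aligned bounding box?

8.5

max x = 4.5, min x = -4, so width = 8.5.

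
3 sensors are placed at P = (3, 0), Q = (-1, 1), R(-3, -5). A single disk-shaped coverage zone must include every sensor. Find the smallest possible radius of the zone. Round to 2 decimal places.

Side lengths²: PQ² = 17, PR² = 61, QR² = 40.
Since PR² = 61 ≥ 40 + 17 = 57, the angle opposite PR is not acute, so the smallest enclosing circle has PR as diameter.
Centre = midpoint of PR = (0, -2.5), r² = 61/4 = 15.25.
r = √(15.25) ≈ 3.91.

3.91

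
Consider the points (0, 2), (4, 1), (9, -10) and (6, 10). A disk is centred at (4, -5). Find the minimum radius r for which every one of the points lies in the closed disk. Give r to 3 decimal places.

15.133

The required radius is the distance from (4, -5) to the farthest point.
Squared distances: 65, 36, 50, 229.
Maximum is 229, attained at (6, 10).
r = √229 ≈ 15.133.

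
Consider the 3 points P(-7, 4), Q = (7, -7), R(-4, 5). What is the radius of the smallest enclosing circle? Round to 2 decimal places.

8.90

Side lengths²: PQ² = 317, PR² = 10, QR² = 265.
Since PQ² = 317 ≥ 265 + 10 = 275, the angle opposite PQ is not acute, so the smallest enclosing circle has PQ as diameter.
Centre = midpoint of PQ = (0, -1.5), r² = 317/4 = 79.25.
r = √(79.25) ≈ 8.90.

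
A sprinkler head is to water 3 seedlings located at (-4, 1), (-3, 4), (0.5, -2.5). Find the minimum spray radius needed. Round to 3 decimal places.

Call the three points A, B, C in the order given.
Side lengths²: AB² = 10, AC² = 32.5, BC² = 54.5.
Since BC² = 54.5 ≥ 32.5 + 10 = 42.5, the angle opposite BC is not acute, so the smallest enclosing circle has BC as diameter.
Centre = midpoint of BC = (-1.25, 0.75), r² = 54.5/4 = 13.625.
r = √(13.625) ≈ 3.691.

3.691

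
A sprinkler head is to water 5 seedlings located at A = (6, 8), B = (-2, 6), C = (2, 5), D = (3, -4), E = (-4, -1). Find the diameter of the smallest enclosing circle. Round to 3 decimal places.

The minimum enclosing circle of a finite set is fixed by two of the points (as a diameter) or three (as a circumcircle).
The minimum enclosing circle is determined by three boundary points: A, D, E.
Their circumcentre is (107/62, 167/62) with r² = 89233/1922.
The farthest remaining point B is at distance² 47693/1922 ≤ 89233/1922.
Diameter = 2r = 2√(89233/1922) ≈ 13.627.

13.627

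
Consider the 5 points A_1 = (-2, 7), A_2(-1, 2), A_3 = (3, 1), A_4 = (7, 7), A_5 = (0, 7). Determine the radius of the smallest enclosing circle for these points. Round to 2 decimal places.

A smallest enclosing disk is always determined by at most three of the input points on its boundary.
The minimum enclosing circle is determined by three boundary points: A_1, A_2, A_4.
Their circumcentre is (2.5, 5.3) with r² = 23.14.
The farthest remaining point A_3 is at distance² 18.74 ≤ 23.14.
r = √(23.14) ≈ 4.81.

4.81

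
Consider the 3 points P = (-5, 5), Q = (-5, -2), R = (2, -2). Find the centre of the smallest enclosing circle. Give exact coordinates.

Side lengths²: PQ² = 49, PR² = 98, QR² = 49.
Since PR² = 98 ≥ 49 + 49 = 98, the angle opposite PR is not acute, so the smallest enclosing circle has PR as diameter.
Centre = midpoint of PR = (-1.5, 1.5), r² = 98/4 = 24.5.
Centre = (-1.5, 1.5).

(-1.5, 1.5)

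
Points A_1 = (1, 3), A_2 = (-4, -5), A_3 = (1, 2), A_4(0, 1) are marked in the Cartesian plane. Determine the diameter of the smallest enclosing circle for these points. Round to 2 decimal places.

9.43

By Welzl's lemma the MEC is supported by two points (diametrically opposite) or three points (on a circumcircle).
The farthest pair is A_1–A_2 with squared distance 89. The circle on this segment as diameter has centre (-1.5, -1) and r² = 89/4 = 22.25.
Check A_3: distance² to centre = 15.25 ≤ 22.25, so it lies inside.
All remaining points lie in this disk, and no smaller disk contains both endpoints, so this is the minimum enclosing circle.
Diameter = 2r = 2√(22.25) ≈ 9.43.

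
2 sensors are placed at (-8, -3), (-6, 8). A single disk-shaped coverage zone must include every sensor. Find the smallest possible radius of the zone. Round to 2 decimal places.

5.59

The smallest circle enclosing two points has them as diameter endpoints.
Centre = midpoint = (-7, 2.5); r² = |(-8, -3)−(-6, 8)|²/4 = 125/4 = 31.25.
r = √(31.25) ≈ 5.59.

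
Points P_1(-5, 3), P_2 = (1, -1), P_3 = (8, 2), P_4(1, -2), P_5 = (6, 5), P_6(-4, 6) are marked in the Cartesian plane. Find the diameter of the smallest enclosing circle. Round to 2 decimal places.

13.04

A smallest enclosing disk is always determined by at most three of the input points on its boundary.
The farthest pair is P_1–P_3 with squared distance 170. The circle on this segment as diameter has centre (1.5, 2.5) and r² = 170/4 = 42.5.
Check P_2: distance² to centre = 12.5 ≤ 42.5, so it lies inside.
All remaining points lie in this disk, and no smaller disk contains both endpoints, so this is the minimum enclosing circle.
Diameter = 2r = 2√(42.5) ≈ 13.04.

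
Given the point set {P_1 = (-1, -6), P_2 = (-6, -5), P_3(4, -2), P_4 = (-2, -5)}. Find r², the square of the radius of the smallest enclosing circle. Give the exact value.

27.25

The farthest pair is P_2–P_3 with squared distance 109. The circle on this segment as diameter has centre (-1, -3.5) and r² = 109/4 = 27.25.
Check P_1: distance² to centre = 6.25 ≤ 27.25, so it lies inside.
All remaining points lie in this disk, and no smaller disk contains both endpoints, so this is the minimum enclosing circle.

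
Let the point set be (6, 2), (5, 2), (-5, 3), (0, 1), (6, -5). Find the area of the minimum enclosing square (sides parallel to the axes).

The bounding box has width 11 and height 8.
An axis-aligned square enclosing the set must have side ≥ max(width, height).
So the minimum side is max(11, 8) = 11.
Area = 11² = 121.

121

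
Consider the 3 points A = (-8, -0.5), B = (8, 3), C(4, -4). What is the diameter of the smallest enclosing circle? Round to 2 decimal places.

16.38

Side lengths²: AB² = 268.25, AC² = 156.25, BC² = 65.
Since AB² = 268.25 ≥ 156.25 + 65 = 221.25, the angle opposite AB is not acute, so the smallest enclosing circle has AB as diameter.
Centre = midpoint of AB = (0, 1.25), r² = 268.25/4 = 67.0625.
Diameter = 2r = 2√(67.0625) ≈ 16.38.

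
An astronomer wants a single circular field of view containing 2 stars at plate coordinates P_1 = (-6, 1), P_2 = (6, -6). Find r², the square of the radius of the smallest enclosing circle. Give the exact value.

The smallest circle enclosing two points has them as diameter endpoints.
Centre = midpoint = (0, -2.5); r² = |P_1P_2|²/4 = 193/4 = 48.25.

48.25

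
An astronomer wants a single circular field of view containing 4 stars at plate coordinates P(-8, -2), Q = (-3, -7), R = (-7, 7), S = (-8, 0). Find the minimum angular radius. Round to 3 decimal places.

The farthest pair is Q–R with squared distance 212. The circle on this segment as diameter has centre (-5, 0) and r² = 212/4 = 53.
Check P: distance² to centre = 13 ≤ 53, so it lies inside.
All remaining points lie in this disk, and no smaller disk contains both endpoints, so this is the minimum enclosing circle.
r = √53 ≈ 7.280.

7.280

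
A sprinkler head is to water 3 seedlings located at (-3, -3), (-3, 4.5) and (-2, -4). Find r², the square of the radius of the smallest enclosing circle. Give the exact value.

18.3125

Call the three points A, B, C in the order given.
Side lengths²: AB² = 56.25, AC² = 2, BC² = 73.25.
Since BC² = 73.25 ≥ 56.25 + 2 = 58.25, the angle opposite BC is not acute, so the smallest enclosing circle has BC as diameter.
Centre = midpoint of BC = (-2.5, 0.25), r² = 73.25/4 = 18.3125.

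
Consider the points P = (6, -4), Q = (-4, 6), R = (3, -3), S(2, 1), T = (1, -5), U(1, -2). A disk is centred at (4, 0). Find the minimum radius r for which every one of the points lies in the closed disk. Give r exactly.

10

The required radius is the distance from (4, 0) to the farthest point.
Squared distances: 20, 100, 10, 5, 34, 13.
Maximum is 100, attained at Q.
r = √100 = 10.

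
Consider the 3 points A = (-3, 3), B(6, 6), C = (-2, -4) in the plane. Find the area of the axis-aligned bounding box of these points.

90

x ranges over [-3, 6], width 9.
y ranges over [-4, 6], height 10.
Area = 9 × 10 = 90.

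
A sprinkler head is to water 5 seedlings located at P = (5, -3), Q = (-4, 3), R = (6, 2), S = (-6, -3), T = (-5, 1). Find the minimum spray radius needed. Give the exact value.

By Welzl's lemma the MEC is supported by two points (diametrically opposite) or three points (on a circumcircle).
The farthest pair is R–S with squared distance 169. The circle on this segment as diameter has centre (0, -0.5) and r² = 169/4 = 42.25.
Check P: distance² to centre = 31.25 ≤ 42.25, so it lies inside.
All remaining points lie in this disk, and no smaller disk contains both endpoints, so this is the minimum enclosing circle.
r = √(42.25) = 6.5.

6.5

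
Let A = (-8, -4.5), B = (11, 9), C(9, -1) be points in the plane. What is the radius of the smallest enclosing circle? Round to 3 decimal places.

11.654

Side lengths²: AB² = 543.25, AC² = 301.25, BC² = 104.
Since AB² = 543.25 ≥ 301.25 + 104 = 405.25, the angle opposite AB is not acute, so the smallest enclosing circle has AB as diameter.
Centre = midpoint of AB = (1.5, 2.25), r² = 543.25/4 = 135.8125.
r = √(135.8125) ≈ 11.654.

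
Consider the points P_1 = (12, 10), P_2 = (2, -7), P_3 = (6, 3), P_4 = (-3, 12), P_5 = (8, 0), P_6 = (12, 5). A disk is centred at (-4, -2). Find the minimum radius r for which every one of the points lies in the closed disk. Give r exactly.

20

The required radius is the distance from (-4, -2) to the farthest point.
Squared distances: 400, 61, 125, 197, 148, 305.
Maximum is 400, attained at P_1.
r = √400 = 20.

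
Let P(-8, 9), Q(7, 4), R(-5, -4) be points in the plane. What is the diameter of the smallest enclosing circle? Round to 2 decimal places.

Side lengths²: PQ² = 250, PR² = 178, QR² = 208.
Since PQ² = 250 < 208 + 178 = 386, the triangle is acute, so the smallest enclosing circle is the circumcircle.
Circumcentre = (-13/9, 11/3), r² = 5785/81.
Diameter = 2r = 2√(5785/81) ≈ 16.90.

16.90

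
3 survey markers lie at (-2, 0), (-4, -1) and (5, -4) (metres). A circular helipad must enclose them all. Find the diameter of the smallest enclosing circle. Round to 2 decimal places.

Call the three points A, B, C in the order given.
Side lengths²: AB² = 5, AC² = 65, BC² = 90.
Since BC² = 90 ≥ 65 + 5 = 70, the angle opposite BC is not acute, so the smallest enclosing circle has BC as diameter.
Centre = midpoint of BC = (0.5, -2.5), r² = 90/4 = 22.5.
Diameter = 2r = 2√(22.5) ≈ 9.49.

9.49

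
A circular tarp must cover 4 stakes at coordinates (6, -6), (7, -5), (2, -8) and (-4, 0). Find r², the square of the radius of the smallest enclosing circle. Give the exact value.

36.5

The minimum enclosing circle of a finite set is fixed by two of the points (as a diameter) or three (as a circumcircle).
The farthest pair is (7, -5)–(-4, 0) with squared distance 146. The circle on this segment as diameter has centre (1.5, -2.5) and r² = 146/4 = 36.5.
Check (6, -6): distance² to centre = 32.5 ≤ 36.5, so it lies inside.
All remaining points lie in this disk, and no smaller disk contains both endpoints, so this is the minimum enclosing circle.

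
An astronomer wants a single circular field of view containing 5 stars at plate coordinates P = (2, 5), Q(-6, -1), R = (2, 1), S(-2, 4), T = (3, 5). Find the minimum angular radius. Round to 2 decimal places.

The farthest pair is Q–T with squared distance 117. The circle on this segment as diameter has centre (-1.5, 2) and r² = 117/4 = 29.25.
Check P: distance² to centre = 21.25 ≤ 29.25, so it lies inside.
All remaining points lie in this disk, and no smaller disk contains both endpoints, so this is the minimum enclosing circle.
r = √(29.25) ≈ 5.41.

5.41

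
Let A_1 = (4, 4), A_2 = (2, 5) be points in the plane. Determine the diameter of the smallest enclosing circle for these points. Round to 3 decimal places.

The smallest circle enclosing two points has them as diameter endpoints.
Centre = midpoint = (3, 4.5); r² = |A_1A_2|²/4 = 5/4 = 1.25.
Diameter = 2r = 2√(1.25) ≈ 2.236.

2.236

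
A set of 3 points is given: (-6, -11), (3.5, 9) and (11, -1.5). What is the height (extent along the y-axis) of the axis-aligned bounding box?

20

max y = 9, min y = -11, so height = 20.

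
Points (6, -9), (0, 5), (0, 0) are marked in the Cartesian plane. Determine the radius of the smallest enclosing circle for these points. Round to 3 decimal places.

7.616

Call the three points A, B, C in the order given.
Side lengths²: AB² = 232, AC² = 117, BC² = 25.
Since AB² = 232 ≥ 117 + 25 = 142, the angle opposite AB is not acute, so the smallest enclosing circle has AB as diameter.
Centre = midpoint of AB = (3, -2), r² = 232/4 = 58.
r = √58 ≈ 7.616.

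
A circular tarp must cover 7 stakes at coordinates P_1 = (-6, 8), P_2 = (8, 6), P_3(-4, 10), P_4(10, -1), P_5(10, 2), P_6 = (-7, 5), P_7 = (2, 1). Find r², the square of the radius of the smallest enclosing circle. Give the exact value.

84.25

The farthest pair is P_1–P_4 with squared distance 337. The circle on this segment as diameter has centre (2, 3.5) and r² = 337/4 = 84.25.
Check P_2: distance² to centre = 42.25 ≤ 84.25, so it lies inside.
All remaining points lie in this disk, and no smaller disk contains both endpoints, so this is the minimum enclosing circle.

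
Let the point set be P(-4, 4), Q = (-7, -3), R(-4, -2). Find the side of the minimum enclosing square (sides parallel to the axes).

7

The bounding box has width 3 and height 7.
An axis-aligned square enclosing the set must have side ≥ max(width, height).
So the minimum side is max(3, 7) = 7.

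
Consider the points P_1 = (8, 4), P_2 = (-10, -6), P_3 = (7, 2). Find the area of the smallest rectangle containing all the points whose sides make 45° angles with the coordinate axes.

In coordinates u = x + y, v = x − y the rectangle is axis-aligned; the map (x,y)→(u,v) scales areas by 2.
u-values: 12, -16, 9; range = 12 − (-16) = 28.
v-values: 4, -4, 5; range = 5 − (-4) = 9.
Area = (28 × 9) / 2 = 126.

126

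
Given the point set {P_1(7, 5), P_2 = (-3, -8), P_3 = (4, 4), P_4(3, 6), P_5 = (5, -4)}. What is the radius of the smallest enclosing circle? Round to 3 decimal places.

8.201

By Welzl's lemma the MEC is supported by two points (diametrically opposite) or three points (on a circumcircle).
The farthest pair is P_1–P_2 with squared distance 269. The circle on this segment as diameter has centre (2, -1.5) and r² = 269/4 = 67.25.
Check P_3: distance² to centre = 34.25 ≤ 67.25, so it lies inside.
All remaining points lie in this disk, and no smaller disk contains both endpoints, so this is the minimum enclosing circle.
r = √(67.25) ≈ 8.201.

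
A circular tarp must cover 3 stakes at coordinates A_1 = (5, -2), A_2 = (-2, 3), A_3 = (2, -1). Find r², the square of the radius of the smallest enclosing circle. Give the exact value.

Side lengths²: A_1A_2² = 74, A_1A_3² = 10, A_2A_3² = 32.
Since A_1A_2² = 74 ≥ 32 + 10 = 42, the angle opposite A_1A_2 is not acute, so the smallest enclosing circle has A_1A_2 as diameter.
Centre = midpoint of A_1A_2 = (1.5, 0.5), r² = 74/4 = 18.5.

18.5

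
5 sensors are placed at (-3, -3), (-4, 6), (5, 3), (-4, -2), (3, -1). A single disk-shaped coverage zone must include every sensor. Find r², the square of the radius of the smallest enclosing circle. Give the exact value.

5125/169

A smallest enclosing disk is always determined by at most three of the input points on its boundary.
The minimum enclosing circle is determined by three boundary points: (-3, -3), (-4, 6), (5, 3).
Their circumcentre is (-5/13, 24/13) with r² = 5125/169.
The farthest remaining point (-4, -2) is at distance² 4709/169 ≤ 5125/169.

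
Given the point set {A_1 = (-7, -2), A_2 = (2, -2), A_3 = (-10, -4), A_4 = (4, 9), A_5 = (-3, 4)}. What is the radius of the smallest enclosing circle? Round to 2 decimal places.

The farthest pair is A_3–A_4 with squared distance 365. The circle on this segment as diameter has centre (-3, 2.5) and r² = 365/4 = 91.25.
Check A_1: distance² to centre = 36.25 ≤ 91.25, so it lies inside.
All remaining points lie in this disk, and no smaller disk contains both endpoints, so this is the minimum enclosing circle.
r = √(91.25) ≈ 9.55.

9.55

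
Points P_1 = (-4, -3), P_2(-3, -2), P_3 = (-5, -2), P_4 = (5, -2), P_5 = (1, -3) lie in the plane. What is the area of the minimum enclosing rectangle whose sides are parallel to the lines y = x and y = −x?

In coordinates u = x + y, v = x − y the rectangle is axis-aligned; the map (x,y)→(u,v) scales areas by 2.
u-values: -7, -5, -7, 3, -2; range = 3 − (-7) = 10.
v-values: -1, -1, -3, 7, 4; range = 7 − (-3) = 10.
Area = (10 × 10) / 2 = 50.

50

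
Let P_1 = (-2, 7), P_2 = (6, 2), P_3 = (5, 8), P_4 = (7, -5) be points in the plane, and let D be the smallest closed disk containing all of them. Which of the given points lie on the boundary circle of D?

The minimum enclosing circle of a finite set is fixed by two of the points (as a diameter) or three (as a circumcircle).
The farthest pair is P_1–P_4 with squared distance 225. The circle on this segment as diameter has centre (2.5, 1) and r² = 225/4 = 56.25.
Check P_2: distance² to centre = 13.25 ≤ 56.25, so it lies inside.
All remaining points lie in this disk, and no smaller disk contains both endpoints, so this is the minimum enclosing circle.
The points at distance exactly r from the centre are P_1, P_4 — 2 points.

P_1, P_4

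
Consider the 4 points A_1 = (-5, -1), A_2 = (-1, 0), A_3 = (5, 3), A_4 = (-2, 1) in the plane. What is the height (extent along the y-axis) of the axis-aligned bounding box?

4

max y = 3, min y = -1, so height = 4.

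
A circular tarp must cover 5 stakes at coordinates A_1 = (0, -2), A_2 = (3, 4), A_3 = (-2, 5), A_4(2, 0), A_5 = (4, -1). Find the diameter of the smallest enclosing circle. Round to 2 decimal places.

A smallest enclosing disk is always determined by at most three of the input points on its boundary.
The farthest pair is A_3–A_5 with squared distance 72. The circle on this segment as diameter has centre (1, 2) and r² = 72/4 = 18.
Check A_1: distance² to centre = 17 ≤ 18, so it lies inside.
All remaining points lie in this disk, and no smaller disk contains both endpoints, so this is the minimum enclosing circle.
Diameter = 2r = 2√18 ≈ 8.49.

8.49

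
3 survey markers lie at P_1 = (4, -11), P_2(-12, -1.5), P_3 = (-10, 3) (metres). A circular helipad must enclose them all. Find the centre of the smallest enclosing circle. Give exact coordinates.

(-3, -4)

Side lengths²: P_1P_2² = 346.25, P_1P_3² = 392, P_2P_3² = 24.25.
Since P_1P_3² = 392 ≥ 346.25 + 24.25 = 370.5, the angle opposite P_1P_3 is not acute, so the smallest enclosing circle has P_1P_3 as diameter.
Centre = midpoint of P_1P_3 = (-3, -4), r² = 392/4 = 98.
Centre = (-3, -4).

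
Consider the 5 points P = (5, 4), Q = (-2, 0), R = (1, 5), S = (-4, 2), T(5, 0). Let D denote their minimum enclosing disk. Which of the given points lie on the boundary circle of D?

P, S, T

A smallest enclosing disk is always determined by at most three of the input points on its boundary.
The minimum enclosing circle is determined by three boundary points: P, S, T.
Their circumcentre is (13/18, 2) with r² = 7225/324.
The farthest remaining point Q is at distance² 3697/324 ≤ 7225/324.
The points at distance exactly r from the centre are P, S, T — 3 points.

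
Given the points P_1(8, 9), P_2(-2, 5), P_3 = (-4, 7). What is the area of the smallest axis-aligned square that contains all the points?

144

The bounding box has width 12 and height 4.
An axis-aligned square enclosing the set must have side ≥ max(width, height).
So the minimum side is max(12, 4) = 12.
Area = 12² = 144.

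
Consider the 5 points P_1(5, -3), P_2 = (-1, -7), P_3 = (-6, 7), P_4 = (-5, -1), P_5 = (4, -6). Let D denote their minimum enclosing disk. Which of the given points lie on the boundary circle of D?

A smallest enclosing disk is always determined by at most three of the input points on its boundary.
The farthest pair is P_3–P_5 with squared distance 269. The circle on this segment as diameter has centre (-1, 0.5) and r² = 269/4 = 67.25.
Check P_1: distance² to centre = 48.25 ≤ 67.25, so it lies inside.
All remaining points lie in this disk, and no smaller disk contains both endpoints, so this is the minimum enclosing circle.
The points at distance exactly r from the centre are P_3, P_5 — 2 points.

P_3, P_5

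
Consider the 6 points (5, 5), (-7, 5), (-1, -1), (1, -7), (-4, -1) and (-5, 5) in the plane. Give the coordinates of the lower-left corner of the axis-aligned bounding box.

(-7, -7)

x-range [-7, 5], y-range [-7, 5].
The lower-left corner is (-7, -7).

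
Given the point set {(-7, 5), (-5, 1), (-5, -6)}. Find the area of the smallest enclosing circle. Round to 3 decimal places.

98.175

Call the three points A, B, C in the order given.
Side lengths²: AB² = 20, AC² = 125, BC² = 49.
Since AC² = 125 ≥ 49 + 20 = 69, the angle opposite AC is not acute, so the smallest enclosing circle has AC as diameter.
Centre = midpoint of AC = (-6, -0.5), r² = 125/4 = 31.25.
Area = π·r² = π·31.25 ≈ 98.175.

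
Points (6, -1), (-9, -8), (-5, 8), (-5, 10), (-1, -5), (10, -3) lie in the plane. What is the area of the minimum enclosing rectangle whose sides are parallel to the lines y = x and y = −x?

In coordinates u = x + y, v = x − y the rectangle is axis-aligned; the map (x,y)→(u,v) scales areas by 2.
u-values: 5, -17, 3, 5, -6, 7; range = 7 − (-17) = 24.
v-values: 7, -1, -13, -15, 4, 13; range = 13 − (-15) = 28.
Area = (24 × 28) / 2 = 336.

336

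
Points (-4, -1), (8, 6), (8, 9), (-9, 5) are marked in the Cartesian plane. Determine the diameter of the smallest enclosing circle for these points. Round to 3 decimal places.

17.464

A smallest enclosing disk is always determined by at most three of the input points on its boundary.
The farthest pair is (8, 9)–(-9, 5) with squared distance 305. The circle on this segment as diameter has centre (-0.5, 7) and r² = 305/4 = 76.25.
Check (-4, -1): distance² to centre = 76.25 ≤ 76.25, so it lies inside.
All remaining points lie in this disk, and no smaller disk contains both endpoints, so this is the minimum enclosing circle.
Diameter = 2r = 2√(76.25) ≈ 17.464.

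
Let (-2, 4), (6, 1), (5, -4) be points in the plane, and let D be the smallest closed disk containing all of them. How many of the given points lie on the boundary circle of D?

Call the three points A, B, C in the order given.
Side lengths²: AB² = 73, AC² = 113, BC² = 26.
Since AC² = 113 ≥ 73 + 26 = 99, the angle opposite AC is not acute, so the smallest enclosing circle has AC as diameter.
Centre = midpoint of AC = (1.5, 0), r² = 113/4 = 28.25.
The points at distance exactly r from the centre are (-2, 4), (5, -4) — 2 points.

2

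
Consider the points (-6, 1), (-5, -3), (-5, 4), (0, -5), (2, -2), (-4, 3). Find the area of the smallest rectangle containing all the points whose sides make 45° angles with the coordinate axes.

56

In coordinates u = x + y, v = x − y the rectangle is axis-aligned; the map (x,y)→(u,v) scales areas by 2.
u-values: -5, -8, -1, -5, 0, -1; range = 0 − (-8) = 8.
v-values: -7, -2, -9, 5, 4, -7; range = 5 − (-9) = 14.
Area = (8 × 14) / 2 = 56.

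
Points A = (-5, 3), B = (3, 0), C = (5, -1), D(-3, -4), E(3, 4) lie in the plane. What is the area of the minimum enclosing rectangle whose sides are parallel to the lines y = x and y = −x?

98

In coordinates u = x + y, v = x − y the rectangle is axis-aligned; the map (x,y)→(u,v) scales areas by 2.
u-values: -2, 3, 4, -7, 7; range = 7 − (-7) = 14.
v-values: -8, 3, 6, 1, -1; range = 6 − (-8) = 14.
Area = (14 × 14) / 2 = 98.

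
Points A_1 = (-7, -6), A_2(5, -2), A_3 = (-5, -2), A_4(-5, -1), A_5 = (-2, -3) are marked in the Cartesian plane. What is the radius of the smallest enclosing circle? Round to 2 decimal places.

6.32

By Welzl's lemma the MEC is supported by two points (diametrically opposite) or three points (on a circumcircle).
The farthest pair is A_1–A_2 with squared distance 160. The circle on this segment as diameter has centre (-1, -4) and r² = 160/4 = 40.
Check A_3: distance² to centre = 20 ≤ 40, so it lies inside.
All remaining points lie in this disk, and no smaller disk contains both endpoints, so this is the minimum enclosing circle.
r = √40 ≈ 6.32.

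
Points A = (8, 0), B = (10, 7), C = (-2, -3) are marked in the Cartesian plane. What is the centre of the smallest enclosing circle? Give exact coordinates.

(4, 2)

Side lengths²: AB² = 53, AC² = 109, BC² = 244.
Since BC² = 244 ≥ 109 + 53 = 162, the angle opposite BC is not acute, so the smallest enclosing circle has BC as diameter.
Centre = midpoint of BC = (4, 2), r² = 244/4 = 61.
Centre = (4, 2).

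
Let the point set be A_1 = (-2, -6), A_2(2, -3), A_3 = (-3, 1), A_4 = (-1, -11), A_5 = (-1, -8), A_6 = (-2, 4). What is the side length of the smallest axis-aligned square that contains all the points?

15

The bounding box has width 5 and height 15.
An axis-aligned square enclosing the set must have side ≥ max(width, height).
So the minimum side is max(5, 15) = 15.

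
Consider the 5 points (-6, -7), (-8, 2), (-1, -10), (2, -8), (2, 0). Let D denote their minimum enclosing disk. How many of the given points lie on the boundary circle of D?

3

A smallest enclosing disk is always determined by at most three of the input points on its boundary.
The minimum enclosing circle is determined by three boundary points: (-8, 2), (-1, -10), (2, -8).
Their circumcentre is (-3.3, -3.3) with r² = 50.18.
The farthest remaining point (2, 0) is at distance² 38.98 ≤ 50.18.
The points at distance exactly r from the centre are (-8, 2), (-1, -10), (2, -8) — 3 points.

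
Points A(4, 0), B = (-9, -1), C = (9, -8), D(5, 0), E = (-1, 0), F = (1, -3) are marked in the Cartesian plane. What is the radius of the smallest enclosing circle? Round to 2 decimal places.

A smallest enclosing disk is always determined by at most three of the input points on its boundary.
The farthest pair is B–C with squared distance 373. The circle on this segment as diameter has centre (0, -4.5) and r² = 373/4 = 93.25.
Check A: distance² to centre = 36.25 ≤ 93.25, so it lies inside.
All remaining points lie in this disk, and no smaller disk contains both endpoints, so this is the minimum enclosing circle.
r = √(93.25) ≈ 9.66.

9.66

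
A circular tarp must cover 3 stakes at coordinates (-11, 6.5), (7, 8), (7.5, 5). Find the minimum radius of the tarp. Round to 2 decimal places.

Call the three points A, B, C in the order given.
Side lengths²: AB² = 326.25, AC² = 344.5, BC² = 9.25.
Since AC² = 344.5 ≥ 326.25 + 9.25 = 335.5, the angle opposite AC is not acute, so the smallest enclosing circle has AC as diameter.
Centre = midpoint of AC = (-1.75, 5.75), r² = 344.5/4 = 86.125.
r = √(86.125) ≈ 9.28.

9.28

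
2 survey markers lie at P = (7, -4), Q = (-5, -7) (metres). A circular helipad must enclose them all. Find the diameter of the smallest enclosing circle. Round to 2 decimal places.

The smallest circle enclosing two points has them as diameter endpoints.
Centre = midpoint = (1, -5.5); r² = |PQ|²/4 = 153/4 = 38.25.
Diameter = 2r = 2√(38.25) ≈ 12.37.

12.37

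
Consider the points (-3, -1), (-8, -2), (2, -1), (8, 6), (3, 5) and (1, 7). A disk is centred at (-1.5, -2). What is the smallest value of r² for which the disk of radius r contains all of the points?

154.25

The required radius is the distance from (-1.5, -2) to the farthest point.
Squared distances: 3.25, 42.25, 13.25, 154.25, 69.25, 87.25.
Maximum is 154.25, attained at (8, 6).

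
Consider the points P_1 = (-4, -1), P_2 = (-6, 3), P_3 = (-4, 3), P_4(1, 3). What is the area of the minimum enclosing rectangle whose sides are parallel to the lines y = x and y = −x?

31.5

In coordinates u = x + y, v = x − y the rectangle is axis-aligned; the map (x,y)→(u,v) scales areas by 2.
u-values: -5, -3, -1, 4; range = 4 − (-5) = 9.
v-values: -3, -9, -7, -2; range = -2 − (-9) = 7.
Area = (9 × 7) / 2 = 31.5.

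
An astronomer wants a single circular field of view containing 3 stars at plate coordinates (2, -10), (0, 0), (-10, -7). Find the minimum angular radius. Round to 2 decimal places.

Call the three points A, B, C in the order given.
Side lengths²: AB² = 104, AC² = 153, BC² = 149.
Since AC² = 153 < 149 + 104 = 253, the triangle is acute, so the smallest enclosing circle is the circumcircle.
Circumcentre = (-127/38, -223/38), r² = 32929/722.
r = √(32929/722) ≈ 6.75.

6.75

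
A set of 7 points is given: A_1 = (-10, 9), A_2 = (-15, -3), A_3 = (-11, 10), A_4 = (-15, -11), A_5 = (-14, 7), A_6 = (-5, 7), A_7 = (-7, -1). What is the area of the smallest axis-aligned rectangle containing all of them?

210

x ranges over [-15, -5], width 10.
y ranges over [-11, 10], height 21.
Area = 10 × 21 = 210.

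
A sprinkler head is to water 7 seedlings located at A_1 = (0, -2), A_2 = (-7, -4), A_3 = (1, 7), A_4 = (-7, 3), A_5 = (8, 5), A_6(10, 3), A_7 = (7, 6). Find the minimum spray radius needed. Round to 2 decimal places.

The minimum enclosing circle of a finite set is fixed by two of the points (as a diameter) or three (as a circumcircle).
The farthest pair is A_2–A_6 with squared distance 338. The circle on this segment as diameter has centre (1.5, -0.5) and r² = 338/4 = 84.5.
Check A_1: distance² to centre = 4.5 ≤ 84.5, so it lies inside.
All remaining points lie in this disk, and no smaller disk contains both endpoints, so this is the minimum enclosing circle.
r = √(84.5) ≈ 9.19.

9.19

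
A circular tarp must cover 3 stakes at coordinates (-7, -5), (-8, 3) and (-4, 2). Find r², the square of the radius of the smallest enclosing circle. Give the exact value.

Call the three points A, B, C in the order given.
Side lengths²: AB² = 65, AC² = 58, BC² = 17.
Since AB² = 65 < 58 + 17 = 75, the triangle is acute, so the smallest enclosing circle is the circumcircle.
Circumcentre = (-425/62, -57/62), r² = 32045/1922.

32045/1922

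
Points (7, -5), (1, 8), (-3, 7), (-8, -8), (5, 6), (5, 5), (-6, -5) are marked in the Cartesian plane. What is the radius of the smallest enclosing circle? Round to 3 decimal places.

9.552

By Welzl's lemma the MEC is supported by two points (diametrically opposite) or three points (on a circumcircle).
The farthest pair is (-8, -8)–(5, 6) with squared distance 365. The circle on this segment as diameter has centre (-1.5, -1) and r² = 365/4 = 91.25.
Check (7, -5): distance² to centre = 88.25 ≤ 91.25, so it lies inside.
All remaining points lie in this disk, and no smaller disk contains both endpoints, so this is the minimum enclosing circle.
r = √(91.25) ≈ 9.552.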